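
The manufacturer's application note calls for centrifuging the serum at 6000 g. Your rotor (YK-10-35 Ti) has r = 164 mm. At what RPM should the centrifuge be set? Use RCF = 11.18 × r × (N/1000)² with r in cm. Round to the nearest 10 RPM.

r = 164 mm = 16.4 cm
6,000 = 11.18 × 16.4 × (N/1000)²
(N/1000)² = 6,000 / 183.352 = 32.72394
N = 1000 × √32.72394 ≈ 5,720.5

≈ 5720 RPM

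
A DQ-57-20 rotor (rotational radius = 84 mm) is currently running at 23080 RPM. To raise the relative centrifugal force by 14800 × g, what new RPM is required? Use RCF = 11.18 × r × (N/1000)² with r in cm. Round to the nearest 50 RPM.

N₂ ≈ 26250 RPM

r = 84 mm = 8.4 cm
Current RCF = 11.18 × 8.4 × (23.08)² = 11.18 × 8.4 × 532.6864 ≈ 50,025.6 × g
Target RCF = 50,025.6 + 14,800 = 64,825.6 × g
(N/1000)² = 64,825.6 / 93.912 = 690.2803
N = 1000 × √690.2803 ≈ 26,273.2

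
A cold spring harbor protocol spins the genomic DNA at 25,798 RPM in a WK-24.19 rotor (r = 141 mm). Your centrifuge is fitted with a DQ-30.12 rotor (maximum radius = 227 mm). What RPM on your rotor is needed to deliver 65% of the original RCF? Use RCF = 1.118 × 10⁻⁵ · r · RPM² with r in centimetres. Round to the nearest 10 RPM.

Original rotor: r = 141 mm = 14.1 cm
RCF_original = 1.118 × 10⁻⁵ × 14.1 × (25798)² = 1.118 × 10⁻⁵ × 14.1 × 665,536,804 ≈ 104,913.9 × g
Target RCF = 0.65 × 104,913.9 ≈ 68,194 × g
Your rotor: r = 227 mm = 22.7 cm
68,194 = 1.118 × 10⁻⁵ × 22.7 × N²
N² = 68,194 / (25.3786 × 10⁻⁵) = 268,706,706
N ≈ √268,706,706 ≈ 16,392.3

16390 RPM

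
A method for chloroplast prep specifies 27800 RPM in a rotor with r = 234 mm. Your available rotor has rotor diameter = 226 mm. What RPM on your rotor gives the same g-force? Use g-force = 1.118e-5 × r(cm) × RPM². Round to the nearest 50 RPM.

≈ 40000 RPM

Original rotor: r = 234 mm = 23.4 cm
RCF_original = 1.118 × 10⁻⁵ × 23.4 × (27800)² = 1.118 × 10⁻⁵ × 23.4 × 772,840,000 ≈ 202,184.2 × g
Your rotor: r = 226 mm / 2 = 113 mm = 11.3 cm
202,184.2 = 1.118 × 10⁻⁵ × 11.3 × N²
N² = 202,184.2 / (12.6334 × 10⁻⁵) = 1,600,394,193
N ≈ √1,600,394,193 ≈ 40,004.9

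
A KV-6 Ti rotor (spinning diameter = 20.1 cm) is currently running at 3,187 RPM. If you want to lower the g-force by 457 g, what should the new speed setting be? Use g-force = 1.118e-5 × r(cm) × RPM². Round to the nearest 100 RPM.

N₂ ≈ 2500 RPM

r = 20.1 / 2 = 10.05 cm
Current RCF = 1.118 × 10⁻⁵ × 10.05 × (3187)² = 1.118 × 10⁻⁵ × 10.05 × 10,156,969 ≈ 1,141.2 × g
Target RCF = 1,141.2 − 457 = 684.2 × g
N² = 684.2 / (11.2359 × 10⁻⁵) = 6,089,410
N ≈ √6,089,410 ≈ 2,467.7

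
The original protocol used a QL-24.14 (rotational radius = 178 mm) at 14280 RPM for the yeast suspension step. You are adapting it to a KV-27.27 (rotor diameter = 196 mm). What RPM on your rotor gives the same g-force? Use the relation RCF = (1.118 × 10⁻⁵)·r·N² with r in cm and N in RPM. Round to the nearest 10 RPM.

Original rotor: r = 178 mm = 17.8 cm
RCF_original = 1.118 × 10⁻⁵ × 17.8 × (14280)² = 1.118 × 10⁻⁵ × 17.8 × 203,918,400 ≈ 40,580.6 × g
Your rotor: r = 196 mm / 2 = 98 mm = 9.8 cm
40,580.6 = 1.118 × 10⁻⁵ × 9.8 × N²
N² = 40,580.6 / (10.9564 × 10⁻⁵) = 370,382,607
N ≈ √370,382,607 ≈ 19,245.3

≈ 19250 RPM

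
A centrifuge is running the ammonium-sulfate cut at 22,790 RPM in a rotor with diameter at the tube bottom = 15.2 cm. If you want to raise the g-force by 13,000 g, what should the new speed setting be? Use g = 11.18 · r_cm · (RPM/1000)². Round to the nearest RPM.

r = 15.2 / 2 = 7.6 cm
Current RCF = 11.18 × 7.6 × (22.79)² = 11.18 × 7.6 × 519.3841 ≈ 44,131 × g
Target RCF = 44,131 + 13,000 = 57,131 × g
(N/1000)² = 57,131 / 84.968 = 672.3825
N = 1000 × √672.3825 ≈ 25,930.3

≈ 25930 RPM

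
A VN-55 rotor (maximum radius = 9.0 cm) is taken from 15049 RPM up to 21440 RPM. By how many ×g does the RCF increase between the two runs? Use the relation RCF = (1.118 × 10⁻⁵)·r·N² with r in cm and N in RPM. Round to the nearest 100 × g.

23500 ×g

RCF₁ = 1.118 × 10⁻⁵ × 9 × (15049)² = 1.118 × 10⁻⁵ × 9 × 226,472,401 ≈ 22,787.7 × g
RCF₂ = 1.118 × 10⁻⁵ × 9 × (21440)² = 1.118 × 10⁻⁵ × 9 × 459,673,600 ≈ 46,252.4 × g
Increase = 46,252.4 − 22,787.7 = 23,464.7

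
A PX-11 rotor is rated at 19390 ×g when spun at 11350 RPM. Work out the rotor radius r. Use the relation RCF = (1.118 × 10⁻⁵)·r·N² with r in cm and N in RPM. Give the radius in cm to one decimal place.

RCF = 1.118 × 10⁻⁵ × r × N²
19390 = 1.118 × 10⁻⁵ × r × (11350)²
r = 19390 / (1.118 × 10⁻⁵ × 128,822,500) = 19390 / 1440.236 ≈ 13.463 cm

r ≈ 13.5 cm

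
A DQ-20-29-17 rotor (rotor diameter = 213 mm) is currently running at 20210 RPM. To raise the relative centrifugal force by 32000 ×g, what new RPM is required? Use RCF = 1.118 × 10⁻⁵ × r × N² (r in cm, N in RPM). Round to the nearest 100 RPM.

≈ 26000 RPM

r = 213 mm / 2 = 106.5 mm = 10.65 cm
Current RCF = 1.118 × 10⁻⁵ × 10.65 × (20210)² = 1.118 × 10⁻⁵ × 10.65 × 408,444,100 ≈ 48,632.2 × g
Target RCF = 48,632.2 + 32,000 = 80,632.2 × g
N² = 80,632.2 / (11.9067 × 10⁻⁵) = 677,200,232
N ≈ √677,200,232 ≈ 26,023.1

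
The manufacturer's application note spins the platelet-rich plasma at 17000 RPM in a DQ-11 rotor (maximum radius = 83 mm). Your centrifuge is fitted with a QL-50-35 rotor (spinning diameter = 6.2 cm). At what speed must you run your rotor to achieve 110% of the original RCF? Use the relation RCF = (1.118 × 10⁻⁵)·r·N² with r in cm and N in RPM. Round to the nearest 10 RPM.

29170 RPM

Original rotor: r = 83 mm = 8.3 cm
RCF_original = 1.118 × 10⁻⁵ × 8.3 × (17000)² = 1.118 × 10⁻⁵ × 8.3 × 289,000,000 ≈ 26,817.5 × g
Target RCF = 1.1 × 26,817.5 ≈ 29,499.3 × g
Your rotor: r = 6.2 / 2 = 3.1 cm
29,499.3 = 1.118 × 10⁻⁵ × 3.1 × N²
N² = 29,499.3 / (3.4658 × 10⁻⁵) = 851,154,135
N ≈ √851,154,135 ≈ 29,174.5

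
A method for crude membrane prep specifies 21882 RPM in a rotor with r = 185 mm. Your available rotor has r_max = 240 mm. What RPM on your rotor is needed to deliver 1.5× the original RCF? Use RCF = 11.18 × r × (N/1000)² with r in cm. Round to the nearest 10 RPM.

23530 RPM

Original rotor: r = 185 mm = 18.5 cm
RCF = 11.18 × r × (N/1000)²
RCF_original = 11.18 × 18.5 × (21.882)² = 11.18 × 18.5 × 478.821924 ≈ 99,034.7 × g
Target RCF = 1.5 × 99,034.7 ≈ 148,552 × g
Your rotor: r = 240 mm = 24.0 cm
148,552 = 11.18 × 24 × (N/1000)²
(N/1000)² = 148,552 / 268.32 = 553.6374
N = 1000 × √553.6374 ≈ 23,529.5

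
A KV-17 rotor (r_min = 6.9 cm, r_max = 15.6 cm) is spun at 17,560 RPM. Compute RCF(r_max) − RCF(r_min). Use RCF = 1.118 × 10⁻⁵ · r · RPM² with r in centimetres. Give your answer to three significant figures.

30000 g

RCF_max = 1.118 × 10⁻⁵ × 15.6 × (17560)² = 1.118 × 10⁻⁵ × 15.6 × 308,353,600 ≈ 53,779.3 × g
RCF_min = 1.118 × 10⁻⁵ × 6.9 × (17560)² = 1.118 × 10⁻⁵ × 6.9 × 308,353,600 ≈ 23,787 × g
ΔRCF = 53,779.3 − 23,787 = 29,992.3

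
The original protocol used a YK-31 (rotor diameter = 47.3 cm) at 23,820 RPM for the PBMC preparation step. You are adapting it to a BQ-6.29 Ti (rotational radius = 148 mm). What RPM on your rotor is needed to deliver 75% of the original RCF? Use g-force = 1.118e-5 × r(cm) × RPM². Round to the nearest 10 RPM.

26080 RPM

Original rotor: r = 47.3 / 2 = 23.65 cm
RCF_original = 1.118 × 10⁻⁵ × 23.65 × (23820)² = 1.118 × 10⁻⁵ × 23.65 × 567,392,400 ≈ 150,022.5 × g
Target RCF = 0.75 × 150,022.5 ≈ 112,516.9 × g
Your rotor: r = 148 mm = 14.8 cm
112,516.9 = 1.118 × 10⁻⁵ × 14.8 × N²
N² = 112,516.9 / (16.5464 × 10⁻⁵) = 680,008,340
N ≈ √680,008,340 ≈ 26,077.0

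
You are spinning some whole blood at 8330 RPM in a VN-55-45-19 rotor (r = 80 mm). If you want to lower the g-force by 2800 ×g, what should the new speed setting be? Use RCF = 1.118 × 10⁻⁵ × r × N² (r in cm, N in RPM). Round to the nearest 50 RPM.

r = 80 mm = 8.0 cm
Current RCF = 1.118 × 10⁻⁵ × 8 × (8330)² = 1.118 × 10⁻⁵ × 8 × 69,388,900 ≈ 6,206.1 × g
Target RCF = 6,206.1 − 2,800 = 3,406.1 × g
N² = 3,406.1 / (8.944 × 10⁻⁵) = 38,082,513
N ≈ √38,082,513 ≈ 6,171.1

N₂ ≈ 6150 RPM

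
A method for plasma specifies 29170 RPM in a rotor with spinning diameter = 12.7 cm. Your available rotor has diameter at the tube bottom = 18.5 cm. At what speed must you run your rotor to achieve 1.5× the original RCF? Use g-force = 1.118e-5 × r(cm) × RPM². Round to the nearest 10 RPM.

29600 RPM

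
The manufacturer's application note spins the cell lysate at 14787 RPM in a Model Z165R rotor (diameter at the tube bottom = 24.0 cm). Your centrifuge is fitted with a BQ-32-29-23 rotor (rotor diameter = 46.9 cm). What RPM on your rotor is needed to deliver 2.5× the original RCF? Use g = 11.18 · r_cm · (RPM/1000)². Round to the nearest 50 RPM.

≈ 16750 RPM

Original rotor: r = 24.0 / 2 = 12 cm
RCF_original = 11.18 × 12 × (14.787)² = 11.18 × 12 × 218.655369 ≈ 29,334.8 × g
Target RCF = 2.5 × 29,334.8 ≈ 73,337 × g
Your rotor: r = 46.9 / 2 = 23.45 cm
73,337 = 11.18 × 23.45 × (N/1000)²
(N/1000)² = 73,337 / 262.171 = 279.7296
N = 1000 × √279.7296 ≈ 16,725.1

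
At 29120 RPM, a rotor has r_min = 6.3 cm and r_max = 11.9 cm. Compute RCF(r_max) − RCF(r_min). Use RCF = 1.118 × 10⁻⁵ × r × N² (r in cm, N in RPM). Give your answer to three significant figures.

RCF_max = 1.118 × 10⁻⁵ × 11.9 × (29120)² = 1.118 × 10⁻⁵ × 11.9 × 847,974,400 ≈ 112,816.2 × g
RCF_min = 1.118 × 10⁻⁵ × 6.3 × (29120)² = 1.118 × 10⁻⁵ × 6.3 × 847,974,400 ≈ 59,726.2 × g
ΔRCF = 112,816.2 − 59,726.2 = 53,090

≈ 53100 x g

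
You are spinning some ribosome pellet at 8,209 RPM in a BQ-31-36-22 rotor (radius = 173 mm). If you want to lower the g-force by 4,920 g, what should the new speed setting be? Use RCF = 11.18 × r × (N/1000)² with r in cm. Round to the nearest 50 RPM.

r = 173 mm = 17.3 cm
Current RCF = 11.18 × 17.3 × (8.209)² = 11.18 × 17.3 × 67.387681 ≈ 13,033.7 × g
Target RCF = 13,033.7 − 4,920 = 8,113.7 × g
(N/1000)² = 8,113.7 / 193.414 = 41.94991
N = 1000 × √41.94991 ≈ 6,476.9

≈ 6500 RPM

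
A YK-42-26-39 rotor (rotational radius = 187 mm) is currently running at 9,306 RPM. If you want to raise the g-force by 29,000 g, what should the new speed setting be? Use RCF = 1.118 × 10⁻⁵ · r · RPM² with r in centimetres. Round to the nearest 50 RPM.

N₂ ≈ 15000 RPM

r = 187 mm = 18.7 cm
Current RCF = 1.118 × 10⁻⁵ × 18.7 × (9306)² = 1.118 × 10⁻⁵ × 18.7 × 86,601,636 ≈ 18,105.5 × g
Target RCF = 18,105.5 + 29,000 = 47,105.5 × g
N² = 47,105.5 / (20.9066 × 10⁻⁵) = 225,314,016
N ≈ √225,314,016 ≈ 15,010.5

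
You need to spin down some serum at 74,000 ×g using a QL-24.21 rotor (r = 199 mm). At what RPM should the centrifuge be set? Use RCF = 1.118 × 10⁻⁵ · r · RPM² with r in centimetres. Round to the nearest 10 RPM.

N ≈ 18240 RPM

r = 199 mm = 19.9 cm
RCF = 1.118 × 10⁻⁵ × r × N²
74,000 = 1.118 × 10⁻⁵ × 19.9 × N²
N² = 74,000 / (22.2482 × 10⁻⁵) = 332,611,178
N ≈ √332,611,178 ≈ 18,237.6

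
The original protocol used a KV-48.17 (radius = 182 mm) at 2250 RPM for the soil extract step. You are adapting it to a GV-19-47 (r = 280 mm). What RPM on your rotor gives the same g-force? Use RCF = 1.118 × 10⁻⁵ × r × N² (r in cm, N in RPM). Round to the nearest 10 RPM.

≈ 1810 RPM

Original rotor: r = 182 mm = 18.2 cm
RCF_original = 1.118 × 10⁻⁵ × 18.2 × (2250)² = 1.118 × 10⁻⁵ × 18.2 × 5,062,500 ≈ 1,030.1 × g
Your rotor: r = 280 mm = 28.0 cm
1,030.1 = 1.118 × 10⁻⁵ × 28 × N²
N² = 1,030.1 / (31.304 × 10⁻⁵) = 3,290,634
N ≈ √3,290,634 ≈ 1,814.0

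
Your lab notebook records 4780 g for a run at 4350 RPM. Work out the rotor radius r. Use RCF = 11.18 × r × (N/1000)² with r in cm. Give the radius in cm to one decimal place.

4780 = 11.18 × r × (4.35)²
r = 4780 / (11.18 × 18.9225) = 4780 / 211.5535 ≈ 22.595 cm

≈ 22.6 cm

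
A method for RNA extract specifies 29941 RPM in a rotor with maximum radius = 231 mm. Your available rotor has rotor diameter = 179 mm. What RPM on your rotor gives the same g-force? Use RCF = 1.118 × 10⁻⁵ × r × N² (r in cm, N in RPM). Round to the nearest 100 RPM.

48100 RPM

Original rotor: r = 231 mm = 23.1 cm
RCF_original = 1.118 × 10⁻⁵ × 23.1 × (29941)² = 1.118 × 10⁻⁵ × 23.1 × 896,463,481 ≈ 231,518.9 × g
Your rotor: r = 179 mm / 2 = 89.5 mm = 8.95 cm
231,518.9 = 1.118 × 10⁻⁵ × 8.95 × N²
N² = 231,518.9 / (10.0061 × 10⁻⁵) = 2,313,777,596
N ≈ √2,313,777,596 ≈ 48,101.7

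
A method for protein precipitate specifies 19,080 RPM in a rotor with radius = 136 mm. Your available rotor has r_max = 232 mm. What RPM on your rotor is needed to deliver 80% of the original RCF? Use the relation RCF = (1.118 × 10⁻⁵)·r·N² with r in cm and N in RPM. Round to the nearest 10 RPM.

≈ 13070 RPM

Original rotor: r = 136 mm = 13.6 cm
RCF_original = 1.118 × 10⁻⁵ × 13.6 × (19080)² = 1.118 × 10⁻⁵ × 13.6 × 364,046,400 ≈ 55,352.5 × g
Target RCF = 0.8 × 55,352.5 ≈ 44,282 × g
Your rotor: r = 232 mm = 23.2 cm
44,282 = 1.118 × 10⁻⁵ × 23.2 × N²
N² = 44,282 / (25.9376 × 10⁻⁵) = 170,725,125
N ≈ √170,725,125 ≈ 13,066.2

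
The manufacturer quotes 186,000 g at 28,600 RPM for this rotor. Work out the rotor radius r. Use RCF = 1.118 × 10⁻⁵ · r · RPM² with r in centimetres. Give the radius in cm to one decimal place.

20.3 cm

186000 = 1.118 × 10⁻⁵ × r × (28600)²
r = 186000 / (1.118 × 10⁻⁵ × 817,960,000) = 186000 / 9144.793 ≈ 20.339 cm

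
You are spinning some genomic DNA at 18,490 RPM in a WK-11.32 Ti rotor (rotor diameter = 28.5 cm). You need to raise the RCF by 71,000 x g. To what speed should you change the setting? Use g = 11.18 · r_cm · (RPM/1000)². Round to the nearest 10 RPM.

r = 28.5 / 2 = 14.25 cm
Current RCF = 11.18 × 14.25 × (18.49)² = 11.18 × 14.25 × 341.8801 ≈ 54,466.6 × g
Target RCF = 54,466.6 + 71,000 = 125,466.6 × g
(N/1000)² = 125,466.6 / 159.315 = 787.5379
N = 1000 × √787.5379 ≈ 28,063.1

N₂ ≈ 28060 RPM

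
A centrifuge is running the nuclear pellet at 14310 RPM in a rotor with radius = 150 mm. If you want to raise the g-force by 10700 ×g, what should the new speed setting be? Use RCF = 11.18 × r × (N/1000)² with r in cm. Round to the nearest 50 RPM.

≈ 16400 RPM

r = 150 mm = 15.0 cm
Current RCF = 11.18 × 15 × (14.31)² = 11.18 × 15 × 204.7761 ≈ 34,341 × g
Target RCF = 34,341 + 10,700 = 45,041 × g
(N/1000)² = 45,041 / 167.7 = 268.5808
N = 1000 × √268.5808 ≈ 16,388.4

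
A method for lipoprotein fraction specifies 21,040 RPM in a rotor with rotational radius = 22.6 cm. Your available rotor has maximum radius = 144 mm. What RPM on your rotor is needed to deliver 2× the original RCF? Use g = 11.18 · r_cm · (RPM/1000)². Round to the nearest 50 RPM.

≈ 37300 RPM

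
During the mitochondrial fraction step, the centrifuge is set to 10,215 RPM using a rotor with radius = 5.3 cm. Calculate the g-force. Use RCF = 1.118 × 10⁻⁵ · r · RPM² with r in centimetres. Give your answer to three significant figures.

RCF ≈ 6180 ×g

RCF = 1.118 × 10⁻⁵ × 5.3 × (10215)² = 1.118 × 10⁻⁵ × 5.3 × 104,346,225 ≈ 6,182.9 × g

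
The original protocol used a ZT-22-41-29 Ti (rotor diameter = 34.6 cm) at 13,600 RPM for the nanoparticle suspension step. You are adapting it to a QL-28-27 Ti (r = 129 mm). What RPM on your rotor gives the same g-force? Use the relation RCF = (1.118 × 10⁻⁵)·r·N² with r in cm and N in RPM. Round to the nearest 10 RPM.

15750 RPM

Original rotor: r = 34.6 / 2 = 17.3 cm
RCF_original = 1.118 × 10⁻⁵ × 17.3 × (13600)² = 1.118 × 10⁻⁵ × 17.3 × 184,960,000 ≈ 35,773.9 × g
Your rotor: r = 129 mm = 12.9 cm
35,773.9 = 1.118 × 10⁻⁵ × 12.9 × N²
N² = 35,773.9 / (14.4222 × 10⁻⁵) = 248,047,455
N ≈ √248,047,455 ≈ 15,749.5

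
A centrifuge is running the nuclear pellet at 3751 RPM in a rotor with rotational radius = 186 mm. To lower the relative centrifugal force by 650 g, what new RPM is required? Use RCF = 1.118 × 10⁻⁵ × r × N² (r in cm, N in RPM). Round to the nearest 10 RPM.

r = 186 mm = 18.6 cm
Current RCF = 1.118 × 10⁻⁵ × 18.6 × (3751)² = 1.118 × 10⁻⁵ × 18.6 × 14,070,001 ≈ 2,925.8 × g
Target RCF = 2,925.8 − 650 = 2,275.8 × g
N² = 2,275.8 / (20.7948 × 10⁻⁵) = 10,944,082
N ≈ √10,944,082 ≈ 3,308.2

3310 RPM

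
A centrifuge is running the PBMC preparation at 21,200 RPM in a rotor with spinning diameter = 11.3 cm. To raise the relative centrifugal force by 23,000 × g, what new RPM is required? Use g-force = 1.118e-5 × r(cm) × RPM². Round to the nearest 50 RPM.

r = 11.3 / 2 = 5.65 cm
Current RCF = 1.118 × 10⁻⁵ × 5.65 × (21200)² = 1.118 × 10⁻⁵ × 5.65 × 449,440,000 ≈ 28,389.8 × g
Target RCF = 28,389.8 + 23,000 = 51,389.8 × g
N² = 51,389.8 / (6.3167 × 10⁻⁵) = 813,554,546
N ≈ √813,554,546 ≈ 28,522.9

≈ 28500 RPM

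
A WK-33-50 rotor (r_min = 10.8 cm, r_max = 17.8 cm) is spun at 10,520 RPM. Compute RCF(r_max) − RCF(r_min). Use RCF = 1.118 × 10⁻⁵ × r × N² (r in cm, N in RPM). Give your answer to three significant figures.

RCF_max = 1.118 × 10⁻⁵ × 17.8 × (10520)² = 1.118 × 10⁻⁵ × 17.8 × 110,670,400 ≈ 22,023.9 × g
RCF_min = 1.118 × 10⁻⁵ × 10.8 × (10520)² = 1.118 × 10⁻⁵ × 10.8 × 110,670,400 ≈ 13,362.8 × g
ΔRCF = 22,023.9 − 13,362.8 = 8,661.1

≈ 8660 × g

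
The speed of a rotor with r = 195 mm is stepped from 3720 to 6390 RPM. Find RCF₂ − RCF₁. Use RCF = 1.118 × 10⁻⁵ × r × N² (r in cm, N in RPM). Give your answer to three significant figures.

r = 195 mm = 19.5 cm
RCF₁ = 1.118 × 10⁻⁵ × 19.5 × (3720)² = 1.118 × 10⁻⁵ × 19.5 × 13,838,400 ≈ 3,016.9 × g
RCF₂ = 1.118 × 10⁻⁵ × 19.5 × (6390)² = 1.118 × 10⁻⁵ × 19.5 × 40,832,100 ≈ 8,901.8 × g
Increase = 8,901.8 − 3,016.9 = 5,884.9

≈ 5880 ×g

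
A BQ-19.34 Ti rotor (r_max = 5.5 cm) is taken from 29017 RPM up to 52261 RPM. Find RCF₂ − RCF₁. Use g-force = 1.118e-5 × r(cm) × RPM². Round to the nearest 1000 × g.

RCF₁ = 1.118 × 10⁻⁵ × 5.5 × (29017)² = 1.118 × 10⁻⁵ × 5.5 × 841,986,289 ≈ 51,773.7 × g
RCF₂ = 1.118 × 10⁻⁵ × 5.5 × (52261)² = 1.118 × 10⁻⁵ × 5.5 × 2,731,212,121 ≈ 167,942.2 × g
Increase = 167,942.2 − 51,773.7 = 116,168.5

≈ 116000 ×g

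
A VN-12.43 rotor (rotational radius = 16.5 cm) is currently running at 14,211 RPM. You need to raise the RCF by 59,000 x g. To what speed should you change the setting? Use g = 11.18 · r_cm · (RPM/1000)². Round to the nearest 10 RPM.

22840 RPM

Current RCF = 11.18 × 16.5 × (14.211)² = 11.18 × 16.5 × 201.952521 ≈ 37,254.2 × g
Target RCF = 37,254.2 + 59,000 = 96,254.2 × g
(N/1000)² = 96,254.2 / 184.47 = 521.7878
N = 1000 × √521.7878 ≈ 22,842.7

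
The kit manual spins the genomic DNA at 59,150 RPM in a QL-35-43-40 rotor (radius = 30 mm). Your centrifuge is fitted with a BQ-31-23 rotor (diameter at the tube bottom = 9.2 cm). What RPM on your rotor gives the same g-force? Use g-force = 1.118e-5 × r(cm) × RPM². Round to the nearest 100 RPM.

≈ 47800 RPM

Original rotor: r = 30 mm = 3.0 cm
RCF_original = 1.118 × 10⁻⁵ × 3 × (59150)² = 1.118 × 10⁻⁵ × 3 × 3,498,722,500 ≈ 117,347.2 × g
Your rotor: r = 9.2 / 2 = 4.6 cm
117,347.2 = 1.118 × 10⁻⁵ × 4.6 × N²
N² = 117,347.2 / (5.1428 × 10⁻⁵) = 2,281,776,464
N ≈ √2,281,776,464 ≈ 47,767.9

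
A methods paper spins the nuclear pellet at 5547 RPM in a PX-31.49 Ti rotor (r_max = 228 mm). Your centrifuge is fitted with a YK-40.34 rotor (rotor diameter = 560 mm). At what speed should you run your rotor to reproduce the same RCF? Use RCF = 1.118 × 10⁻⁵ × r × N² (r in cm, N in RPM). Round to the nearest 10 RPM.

Original rotor: r = 228 mm = 22.8 cm
RCF_original = 1.118 × 10⁻⁵ × 22.8 × (5547)² = 1.118 × 10⁻⁵ × 22.8 × 30,769,209 ≈ 7,843.2 × g
Your rotor: r = 560 mm / 2 = 280 mm = 28 cm
7,843.2 = 1.118 × 10⁻⁵ × 28 × N²
N² = 7,843.2 / (31.304 × 10⁻⁵) = 25,054,945
N ≈ √25,054,945 ≈ 5,005.5

≈ 5010 RPM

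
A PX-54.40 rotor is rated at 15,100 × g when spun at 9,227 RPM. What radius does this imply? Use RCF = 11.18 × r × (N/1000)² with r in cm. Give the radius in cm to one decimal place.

15100 = 11.18 × r × (9.227)²
r = 15100 / (11.18 × 85.137529) = 15100 / 951.8376 ≈ 15.864 cm

15.9 cm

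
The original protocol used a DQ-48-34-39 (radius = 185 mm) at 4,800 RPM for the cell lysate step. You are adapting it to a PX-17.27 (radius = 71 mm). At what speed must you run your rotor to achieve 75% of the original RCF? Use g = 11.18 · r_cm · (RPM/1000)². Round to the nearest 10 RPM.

Original rotor: r = 185 mm = 18.5 cm
RCF_original = 11.18 × 18.5 × (4.8)² = 11.18 × 18.5 × 23.04 ≈ 4,765.4 × g
Target RCF = 0.75 × 4,765.4 ≈ 3,574 × g
Your rotor: r = 71 mm = 7.1 cm
3,574 = 11.18 × 7.1 × (N/1000)²
(N/1000)² = 3,574 / 79.378 = 45.02507
N = 1000 × √45.02507 ≈ 6,710.1

6710 RPM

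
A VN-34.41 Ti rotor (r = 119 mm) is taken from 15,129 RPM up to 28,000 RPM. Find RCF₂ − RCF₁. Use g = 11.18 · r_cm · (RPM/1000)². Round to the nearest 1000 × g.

≈ 74000 x g

r = 119 mm = 11.9 cm
RCF₁ = 11.18 × 11.9 × (15.129)² = 11.18 × 11.9 × 228.886641 ≈ 30,451.5 × g
RCF₂ = 11.18 × 11.9 × (28)² = 11.18 × 11.9 × 784 ≈ 104,304.9 × g
Increase = 104,304.9 − 30,451.5 = 73,853.4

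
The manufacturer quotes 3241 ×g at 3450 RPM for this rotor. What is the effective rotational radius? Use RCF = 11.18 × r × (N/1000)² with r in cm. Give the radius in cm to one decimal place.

24.4 cm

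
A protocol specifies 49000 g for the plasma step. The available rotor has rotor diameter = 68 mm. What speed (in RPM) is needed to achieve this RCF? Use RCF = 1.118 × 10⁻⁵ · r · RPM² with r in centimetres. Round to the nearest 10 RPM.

r = 68 mm / 2 = 34 mm = 3.4 cm
RCF = 1.118 × 10⁻⁵ × r × N²
49,000 = 1.118 × 10⁻⁵ × 3.4 × N²
N² = 49,000 / (3.8012 × 10⁻⁵) = 1,289,066,611
N ≈ √1,289,066,611 ≈ 35,903.6

≈ 35900 RPM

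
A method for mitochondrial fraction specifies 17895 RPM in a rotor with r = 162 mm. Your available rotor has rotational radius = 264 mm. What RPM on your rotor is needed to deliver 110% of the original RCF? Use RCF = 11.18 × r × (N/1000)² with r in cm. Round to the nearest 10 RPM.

14700 RPM

Original rotor: r = 162 mm = 16.2 cm
RCF_original = 11.18 × 16.2 × (17.895)² = 11.18 × 16.2 × 320.231025 ≈ 57,999 × g
Target RCF = 1.1 × 57,999 ≈ 63,798.9 × g
Your rotor: r = 264 mm = 26.4 cm
63,798.9 = 11.18 × 26.4 × (N/1000)²
(N/1000)² = 63,798.9 / 295.152 = 216.1561
N = 1000 × √216.1561 ≈ 14,702.2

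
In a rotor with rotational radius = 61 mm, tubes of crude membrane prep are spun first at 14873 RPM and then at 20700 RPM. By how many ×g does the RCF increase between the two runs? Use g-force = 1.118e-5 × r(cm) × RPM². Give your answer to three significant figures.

r = 61 mm = 6.1 cm
RCF₁ = 1.118 × 10⁻⁵ × 6.1 × (14873)² = 1.118 × 10⁻⁵ × 6.1 × 221,206,129 ≈ 15,085.8 × g
RCF₂ = 1.118 × 10⁻⁵ × 6.1 × (20700)² = 1.118 × 10⁻⁵ × 6.1 × 428,490,000 ≈ 29,222.2 × g
Increase = 29,222.2 − 15,085.8 = 14,136.4

14100 ×g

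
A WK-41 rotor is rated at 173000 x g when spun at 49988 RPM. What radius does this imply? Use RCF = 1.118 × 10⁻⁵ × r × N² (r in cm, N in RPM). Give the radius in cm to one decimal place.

≈ 6.2 cm

173000 = 1.118 × 10⁻⁵ × r × (49988)²
r = 173000 / (1.118 × 10⁻⁵ × 2,498,800,144) = 173000 / 27936.59 ≈ 6.193 cm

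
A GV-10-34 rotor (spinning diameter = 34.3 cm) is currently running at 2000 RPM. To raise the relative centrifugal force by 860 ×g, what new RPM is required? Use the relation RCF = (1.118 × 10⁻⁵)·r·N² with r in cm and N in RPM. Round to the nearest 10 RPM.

r = 34.3 / 2 = 17.15 cm
Current RCF = 1.118 × 10⁻⁵ × 17.15 × (2000)² = 1.118 × 10⁻⁵ × 17.15 × 4,000,000 ≈ 766.9 × g
Target RCF = 766.9 + 860 = 1,626.9 × g
N² = 1,626.9 / (19.1737 × 10⁻⁵) = 8,485,060
N ≈ √8,485,060 ≈ 2,912.9

2910 RPM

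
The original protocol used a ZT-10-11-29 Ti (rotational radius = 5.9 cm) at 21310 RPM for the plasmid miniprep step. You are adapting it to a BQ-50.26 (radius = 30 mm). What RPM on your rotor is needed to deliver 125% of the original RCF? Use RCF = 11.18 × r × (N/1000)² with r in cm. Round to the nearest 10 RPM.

≈ 33410 RPM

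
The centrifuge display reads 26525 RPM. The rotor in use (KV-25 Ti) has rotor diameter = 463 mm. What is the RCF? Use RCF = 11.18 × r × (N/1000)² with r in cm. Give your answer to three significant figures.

RCF ≈ 182000 × g

r = 463 mm / 2 = 231.5 mm = 23.15 cm
RCF = 11.18 × 23.15 × (26.525)² = 11.18 × 23.15 × 703.575625 ≈ 182,097.3 × g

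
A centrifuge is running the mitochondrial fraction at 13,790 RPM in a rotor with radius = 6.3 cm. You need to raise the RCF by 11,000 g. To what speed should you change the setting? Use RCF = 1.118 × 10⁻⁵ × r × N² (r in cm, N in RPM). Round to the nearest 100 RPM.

Current RCF = 1.118 × 10⁻⁵ × 6.3 × (13790)² = 1.118 × 10⁻⁵ × 6.3 × 190,164,100 ≈ 13,394 × g
Target RCF = 13,394 + 11,000 = 24,394 × g
N² = 24,394 / (7.0434 × 10⁻⁵) = 346,338,416
N ≈ √346,338,416 ≈ 18,610.2

18600 RPM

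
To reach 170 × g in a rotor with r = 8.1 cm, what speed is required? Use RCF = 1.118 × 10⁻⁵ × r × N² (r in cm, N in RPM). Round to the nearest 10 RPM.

170 = 1.118 × 10⁻⁵ × 8.1 × N²
N² = 170 / (9.0558 × 10⁻⁵) = 1,877,250
N ≈ √1,877,250 ≈ 1,370.1

≈ 1370 RPM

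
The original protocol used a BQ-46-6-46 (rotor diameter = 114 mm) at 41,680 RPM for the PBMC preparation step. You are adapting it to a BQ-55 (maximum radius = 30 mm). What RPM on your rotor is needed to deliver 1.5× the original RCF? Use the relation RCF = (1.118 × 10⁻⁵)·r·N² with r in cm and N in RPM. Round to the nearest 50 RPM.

≈ 70350 RPM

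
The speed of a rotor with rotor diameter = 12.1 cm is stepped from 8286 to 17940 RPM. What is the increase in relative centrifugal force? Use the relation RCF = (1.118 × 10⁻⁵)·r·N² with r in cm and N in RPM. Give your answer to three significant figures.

r = 12.1 / 2 = 6.05 cm
RCF₁ = 1.118 × 10⁻⁵ × 6.05 × (8286)² = 1.118 × 10⁻⁵ × 6.05 × 68,657,796 ≈ 4,643.9 × g
RCF₂ = 1.118 × 10⁻⁵ × 6.05 × (17940)² = 1.118 × 10⁻⁵ × 6.05 × 321,843,600 ≈ 21,769.2 × g
Increase = 21,769.2 − 4,643.9 = 17,125.3

≈ 17100 g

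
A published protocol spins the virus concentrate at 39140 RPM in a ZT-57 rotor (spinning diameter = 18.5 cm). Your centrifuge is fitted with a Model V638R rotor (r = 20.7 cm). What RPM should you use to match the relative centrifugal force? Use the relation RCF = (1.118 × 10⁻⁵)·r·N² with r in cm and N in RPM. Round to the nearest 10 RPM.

≈ 26160 RPM

Original rotor: r = 18.5 / 2 = 9.25 cm
RCF = 1.118 × 10⁻⁵ × r × N²
RCF_original = 1.118 × 10⁻⁵ × 9.25 × (39140)² = 1.118 × 10⁻⁵ × 9.25 × 1,531,939,600 ≈ 158,425.5 × g
158,425.5 = 1.118 × 10⁻⁵ × 20.7 × N²
N² = 158,425.5 / (23.1426 × 10⁻⁵) = 684,562,236
N ≈ √684,562,236 ≈ 26,164.1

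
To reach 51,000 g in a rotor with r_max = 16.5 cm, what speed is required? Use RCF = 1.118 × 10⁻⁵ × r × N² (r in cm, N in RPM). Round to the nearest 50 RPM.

N ≈ 16650 RPM

51,000 = 1.118 × 10⁻⁵ × 16.5 × N²
N² = 51,000 / (18.447 × 10⁻⁵) = 276,467,718
N ≈ √276,467,718 ≈ 16,627.3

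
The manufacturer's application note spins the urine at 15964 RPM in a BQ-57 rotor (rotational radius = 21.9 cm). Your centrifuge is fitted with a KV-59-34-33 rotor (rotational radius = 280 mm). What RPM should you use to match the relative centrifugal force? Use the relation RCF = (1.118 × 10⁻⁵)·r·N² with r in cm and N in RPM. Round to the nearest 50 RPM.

RCF_original = 1.118 × 10⁻⁵ × 21.9 × (15964)² = 1.118 × 10⁻⁵ × 21.9 × 254,849,296 ≈ 62,397.8 × g
Your rotor: r = 280 mm = 28.0 cm
62,397.8 = 1.118 × 10⁻⁵ × 28 × N²
N² = 62,397.8 / (31.304 × 10⁻⁵) = 199,328,520
N ≈ √199,328,520 ≈ 14,118.4

14100 RPM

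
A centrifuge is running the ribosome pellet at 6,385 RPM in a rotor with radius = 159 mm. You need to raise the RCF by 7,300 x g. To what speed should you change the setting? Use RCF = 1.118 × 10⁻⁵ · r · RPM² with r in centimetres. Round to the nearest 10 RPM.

r = 159 mm = 15.9 cm
Current RCF = 1.118 × 10⁻⁵ × 15.9 × (6385)² = 1.118 × 10⁻⁵ × 15.9 × 40,768,225 ≈ 7,247 × g
Target RCF = 7,247 + 7,300 = 14,547 × g
N² = 14,547 / (17.7762 × 10⁻⁵) = 81,834,138
N ≈ √81,834,138 ≈ 9,046.2

N₂ ≈ 9050 RPM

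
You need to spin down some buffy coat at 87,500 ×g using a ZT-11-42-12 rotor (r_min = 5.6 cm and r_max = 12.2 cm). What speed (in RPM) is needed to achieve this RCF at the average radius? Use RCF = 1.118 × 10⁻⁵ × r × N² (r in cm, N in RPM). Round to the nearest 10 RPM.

29650 RPM

r_avg = (5.6 + 12.2) / 2 = 8.9 cm
87,500 = 1.118 × 10⁻⁵ × 8.9 × N²
N² = 87,500 / (9.9502 × 10⁻⁵) = 879,379,309
N ≈ √879,379,309 ≈ 29,654.3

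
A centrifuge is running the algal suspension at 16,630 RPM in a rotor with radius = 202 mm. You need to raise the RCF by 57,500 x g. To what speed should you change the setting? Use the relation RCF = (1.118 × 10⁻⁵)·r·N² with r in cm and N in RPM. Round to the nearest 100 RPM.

r = 202 mm = 20.2 cm
Current RCF = 1.118 × 10⁻⁵ × 20.2 × (16630)² = 1.118 × 10⁻⁵ × 20.2 × 276,556,900 ≈ 62,456.5 × g
Target RCF = 62,456.5 + 57,500 = 119,956.5 × g
N² = 119,956.5 / (22.5836 × 10⁻⁵) = 531,166,422
N ≈ √531,166,422 ≈ 23,047.0

N₂ ≈ 23000 RPM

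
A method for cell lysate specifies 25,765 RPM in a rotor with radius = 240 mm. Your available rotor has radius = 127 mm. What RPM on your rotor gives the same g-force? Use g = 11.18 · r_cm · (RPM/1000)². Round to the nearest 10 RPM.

≈ 35420 RPM

Original rotor: r = 240 mm = 24.0 cm
RCF_original = 11.18 × 24 × (25.765)² = 11.18 × 24 × 663.835225 ≈ 178,120.3 × g
Your rotor: r = 127 mm = 12.7 cm
178,120.3 = 11.18 × 12.7 × (N/1000)²
(N/1000)² = 178,120.3 / 141.986 = 1254.492
N = 1000 × √1254.492 ≈ 35,418.8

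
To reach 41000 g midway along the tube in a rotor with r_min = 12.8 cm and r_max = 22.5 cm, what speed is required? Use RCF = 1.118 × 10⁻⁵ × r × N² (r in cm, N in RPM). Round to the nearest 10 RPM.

r_avg = (12.8 + 22.5) / 2 = 17.65 cm
41,000 = 1.118 × 10⁻⁵ × 17.65 × N²
N² = 41,000 / (19.7327 × 10⁻⁵) = 207,776,939
N ≈ √207,776,939 ≈ 14,414.5

≈ 14410 RPM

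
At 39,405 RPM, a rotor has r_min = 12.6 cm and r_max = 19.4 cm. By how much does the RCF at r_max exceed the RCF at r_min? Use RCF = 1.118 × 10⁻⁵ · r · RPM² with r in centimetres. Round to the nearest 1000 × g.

ΔRCF ≈ 118000 x g

ΔRCF = 1.118 × 10⁻⁵ × (r_max − r_min) × N² = 1.118 × 10⁻⁵ × 6.8 × 1,552,754,025 ≈ 118,046.6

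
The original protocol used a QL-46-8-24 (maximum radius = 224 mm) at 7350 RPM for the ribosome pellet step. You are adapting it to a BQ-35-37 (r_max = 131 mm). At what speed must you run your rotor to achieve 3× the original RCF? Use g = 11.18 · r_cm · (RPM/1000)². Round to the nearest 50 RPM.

≈ 16650 RPM

Original rotor: r = 224 mm = 22.4 cm
RCF = 11.18 × r × (N/1000)²
RCF_original = 11.18 × 22.4 × (7.35)² = 11.18 × 22.4 × 54.0225 ≈ 13,529 × g
Target RCF = 3 × 13,529 ≈ 40,587 × g
Your rotor: r = 131 mm = 13.1 cm
40,587 = 11.18 × 13.1 × (N/1000)²
(N/1000)² = 40,587 / 146.458 = 277.1238
N = 1000 × √277.1238 ≈ 16,647.0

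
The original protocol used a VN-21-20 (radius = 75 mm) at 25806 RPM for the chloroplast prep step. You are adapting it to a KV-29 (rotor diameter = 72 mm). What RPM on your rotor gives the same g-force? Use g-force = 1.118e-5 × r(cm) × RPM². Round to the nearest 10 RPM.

37250 RPM

Original rotor: r = 75 mm = 7.5 cm
RCF_original = 1.118 × 10⁻⁵ × 7.5 × (25806)² = 1.118 × 10⁻⁵ × 7.5 × 665,949,636 ≈ 55,839.9 × g
Your rotor: r = 72 mm / 2 = 36 mm = 3.6 cm
55,839.9 = 1.118 × 10⁻⁵ × 3.6 × N²
N² = 55,839.9 / (4.0248 × 10⁻⁵) = 1,387,395,647
N ≈ √1,387,395,647 ≈ 37,247.8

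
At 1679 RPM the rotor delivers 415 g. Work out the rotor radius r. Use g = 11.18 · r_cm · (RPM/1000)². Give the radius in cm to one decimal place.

RCF = 11.18 × r × (N/1000)²
415 = 11.18 × r × (1.679)²
r = 415 / (11.18 × 2.819041) = 415 / 31.51688 ≈ 13.168 cm

13.2 cm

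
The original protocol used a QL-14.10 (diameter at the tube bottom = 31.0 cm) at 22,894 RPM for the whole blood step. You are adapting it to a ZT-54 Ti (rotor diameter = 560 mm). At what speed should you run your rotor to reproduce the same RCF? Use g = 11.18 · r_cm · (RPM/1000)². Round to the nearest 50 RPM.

≈ 17050 RPM

Original rotor: r = 31.0 / 2 = 15.5 cm
RCF_original = 11.18 × 15.5 × (22.894)² = 11.18 × 15.5 × 524.135236 ≈ 90,827.4 × g
Your rotor: r = 560 mm / 2 = 280 mm = 28 cm
90,827.4 = 11.18 × 28 × (N/1000)²
(N/1000)² = 90,827.4 / 313.04 = 290.1463
N = 1000 × √290.1463 ≈ 17,033.7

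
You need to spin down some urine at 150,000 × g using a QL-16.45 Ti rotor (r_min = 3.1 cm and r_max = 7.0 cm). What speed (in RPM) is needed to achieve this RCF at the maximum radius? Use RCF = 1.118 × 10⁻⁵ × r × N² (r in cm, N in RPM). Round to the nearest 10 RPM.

≈ 43780 RPM

Use r_max = 7.0 cm.
150,000 = 1.118 × 10⁻⁵ × 7 × N²
N² = 150,000 / (7.826 × 10⁻⁵) = 1,916,687,963
N ≈ √1,916,687,963 ≈ 43,780.0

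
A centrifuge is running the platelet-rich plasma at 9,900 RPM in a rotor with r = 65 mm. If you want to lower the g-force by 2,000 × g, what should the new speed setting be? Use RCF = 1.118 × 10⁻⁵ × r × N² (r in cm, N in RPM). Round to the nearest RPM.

r = 65 mm = 6.5 cm
Current RCF = 1.118 × 10⁻⁵ × 6.5 × (9900)² = 1.118 × 10⁻⁵ × 6.5 × 98,010,000 ≈ 7,122.4 × g
Target RCF = 7,122.4 − 2,000 = 5,122.4 × g
N² = 5,122.4 / (7.267 × 10⁻⁵) = 70,488,510
N ≈ √70,488,510 ≈ 8,395.7

8396 RPM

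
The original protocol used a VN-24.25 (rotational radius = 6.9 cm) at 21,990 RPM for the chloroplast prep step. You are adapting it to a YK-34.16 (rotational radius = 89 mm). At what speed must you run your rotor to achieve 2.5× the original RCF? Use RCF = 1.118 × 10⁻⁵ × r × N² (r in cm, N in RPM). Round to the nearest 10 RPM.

RCF = 1.118 × 10⁻⁵ × r × N²
RCF_original = 1.118 × 10⁻⁵ × 6.9 × (21990)² = 1.118 × 10⁻⁵ × 6.9 × 483,560,100 ≈ 37,302.8 × g
Target RCF = 2.5 × 37,302.8 ≈ 93,257 × g
Your rotor: r = 89 mm = 8.9 cm
93,257 = 1.118 × 10⁻⁵ × 8.9 × N²
N² = 93,257 / (9.9502 × 10⁻⁵) = 937,237,442
N ≈ √937,237,442 ≈ 30,614.3

30610 RPM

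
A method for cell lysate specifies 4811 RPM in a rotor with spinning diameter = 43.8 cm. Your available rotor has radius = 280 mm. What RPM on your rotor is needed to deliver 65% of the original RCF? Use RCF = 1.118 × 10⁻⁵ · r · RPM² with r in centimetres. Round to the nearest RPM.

≈ 3430 RPM

Original rotor: r = 43.8 / 2 = 21.9 cm
RCF_original = 1.118 × 10⁻⁵ × 21.9 × (4811)² = 1.118 × 10⁻⁵ × 21.9 × 23,145,721 ≈ 5,667 × g
Target RCF = 0.65 × 5,667 ≈ 3,683.6 × g
Your rotor: r = 280 mm = 28.0 cm
3,683.6 = 1.118 × 10⁻⁵ × 28 × N²
N² = 3,683.6 / (31.304 × 10⁻⁵) = 11,767,186
N ≈ √11,767,186 ≈ 3,430.3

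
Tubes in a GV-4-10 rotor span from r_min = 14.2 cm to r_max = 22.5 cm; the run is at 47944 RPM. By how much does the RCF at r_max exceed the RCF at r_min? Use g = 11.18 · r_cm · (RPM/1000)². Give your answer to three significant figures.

ΔRCF ≈ 213000 × g

RCF_max = 11.18 × 22.5 × (47.944)² = 11.18 × 22.5 × 2,298.627136 ≈ 578,219.7 × g
RCF_min = 11.18 × 14.2 × (47.944)² = 11.18 × 14.2 × 2,298.627136 ≈ 364,920.8 × g
ΔRCF = 578,219.7 − 364,920.8 = 213,298.9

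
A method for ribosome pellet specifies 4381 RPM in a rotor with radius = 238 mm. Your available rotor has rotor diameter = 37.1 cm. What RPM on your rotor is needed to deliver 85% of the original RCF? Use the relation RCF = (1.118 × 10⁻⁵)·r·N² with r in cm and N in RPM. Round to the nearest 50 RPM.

Original rotor: r = 238 mm = 23.8 cm
RCF_original = 1.118 × 10⁻⁵ × 23.8 × (4381)² = 1.118 × 10⁻⁵ × 23.8 × 19,193,161 ≈ 5,107 × g
Target RCF = 0.85 × 5,107 ≈ 4,340.9 × g
Your rotor: r = 37.1 / 2 = 18.55 cm
4,340.9 = 1.118 × 10⁻⁵ × 18.55 × N²
N² = 4,340.9 / (20.7389 × 10⁻⁵) = 20,931,197
N ≈ √20,931,197 ≈ 4,575.1

4600 RPM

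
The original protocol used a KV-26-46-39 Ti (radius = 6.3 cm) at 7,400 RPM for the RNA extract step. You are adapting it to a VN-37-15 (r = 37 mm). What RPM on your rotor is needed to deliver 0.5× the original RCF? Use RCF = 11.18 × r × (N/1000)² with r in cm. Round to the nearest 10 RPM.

6830 RPM

RCF = 11.18 × r × (N/1000)²
RCF_original = 11.18 × 6.3 × (7.4)² = 11.18 × 6.3 × 54.76 ≈ 3,857 × g
Target RCF = 0.5 × 3,857 ≈ 1,928.5 × g
Your rotor: r = 37 mm = 3.7 cm
1,928.5 = 11.18 × 3.7 × (N/1000)²
(N/1000)² = 1,928.5 / 41.366 = 46.62041
N = 1000 × √46.62041 ≈ 6,827.9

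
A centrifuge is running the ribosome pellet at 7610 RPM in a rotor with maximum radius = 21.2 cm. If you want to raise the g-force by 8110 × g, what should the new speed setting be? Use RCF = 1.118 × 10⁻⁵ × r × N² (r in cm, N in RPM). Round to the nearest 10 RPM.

Current RCF = 1.118 × 10⁻⁵ × 21.2 × (7610)² = 1.118 × 10⁻⁵ × 21.2 × 57,912,100 ≈ 13,726.1 × g
Target RCF = 13,726.1 + 8,110 = 21,836.1 × g
N² = 21,836.1 / (23.7016 × 10⁻⁵) = 92,129,223
N ≈ √92,129,223 ≈ 9,598.4

9600 RPM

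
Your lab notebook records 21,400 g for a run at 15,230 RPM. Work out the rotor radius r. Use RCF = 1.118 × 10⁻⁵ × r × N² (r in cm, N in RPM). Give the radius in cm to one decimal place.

8.3 cm

21400 = 1.118 × 10⁻⁵ × r × (15230)²
r = 21400 / (1.118 × 10⁻⁵ × 231,952,900) = 21400 / 2593.233 ≈ 8.252 cm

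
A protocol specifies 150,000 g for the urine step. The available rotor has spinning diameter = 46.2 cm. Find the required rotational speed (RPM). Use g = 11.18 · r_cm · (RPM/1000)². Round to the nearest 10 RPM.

r = 46.2 / 2 = 23.1 cm
RCF = 11.18 × r × (N/1000)²
150,000 = 11.18 × 23.1 × (N/1000)²
(N/1000)² = 150,000 / 258.258 = 580.8145
N = 1000 × √580.8145 ≈ 24,100.1

N ≈ 24100 RPM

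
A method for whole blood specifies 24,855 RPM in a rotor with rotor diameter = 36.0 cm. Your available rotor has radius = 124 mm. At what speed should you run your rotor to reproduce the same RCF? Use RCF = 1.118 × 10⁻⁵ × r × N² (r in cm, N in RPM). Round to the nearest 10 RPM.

29950 RPM

Original rotor: r = 36.0 / 2 = 18 cm
RCF_original = 1.118 × 10⁻⁵ × 18 × (24855)² = 1.118 × 10⁻⁵ × 18 × 617,771,025 ≈ 124,320.2 × g
Your rotor: r = 124 mm = 12.4 cm
124,320.2 = 1.118 × 10⁻⁵ × 12.4 × N²
N² = 124,320.2 / (13.8632 × 10⁻⁵) = 896,764,095
N ≈ √896,764,095 ≈ 29,946.0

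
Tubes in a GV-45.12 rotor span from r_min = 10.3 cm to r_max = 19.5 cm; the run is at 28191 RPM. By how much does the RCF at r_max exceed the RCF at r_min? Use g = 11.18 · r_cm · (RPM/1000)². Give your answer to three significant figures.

RCF_max = 11.18 × 19.5 × (28.191)² = 11.18 × 19.5 × 794.732481 ≈ 173,259.6 × g
RCF_min = 11.18 × 10.3 × (28.191)² = 11.18 × 10.3 × 794.732481 ≈ 91,516.6 × g
ΔRCF = 173,259.6 − 91,516.6 = 81,743

81700 ×g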